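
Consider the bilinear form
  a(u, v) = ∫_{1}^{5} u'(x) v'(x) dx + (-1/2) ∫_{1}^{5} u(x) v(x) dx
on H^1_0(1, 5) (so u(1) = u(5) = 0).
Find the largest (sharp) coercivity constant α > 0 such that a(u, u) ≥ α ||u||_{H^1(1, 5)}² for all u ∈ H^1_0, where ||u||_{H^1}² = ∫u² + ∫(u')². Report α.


α = (-8 + π^2)/(π^2 + 16)

Coercivity of a(·,·) on H^1_0(1, 5) means a(u, u) ≥ α ||u||_{H^1}² for every u ∈ H^1_0.
The interval has length L = 4, and Poincaré/coercivity depend only on L. Here a(u, u) = ∫(u')² + (-1/2)·∫u².
Here c = -1/2 < 0 with |c| < (π/L)² = π^2/16, so coercivity still holds. The condition a(u,u) ≥ α||u||_{H^1}² reads (1−α)∫(u')² ≥ (α−c)∫u². Any admissible α is ≤ 1 (rapidly oscillating u have ∫u²/∫(u')² → 0), and α = 1 would force 0 ≥ (1−c)∫u², impossible since c < 1; so 1−α > 0. By the sharp Poincaré inequality on H^1_0 of an interval of length L, ∫(u')² ≥ (π/L)²∫u² with equality for the first sine mode sin(π(x−x₀)/L) (x₀ the left endpoint), so the inequality holds for all u iff (1−α)(π/L)² ≥ α − c, i.e. α ≤ ((π/L)² + c)/((π/L)² + 1) = (1 + c(L/π)²)/(1 + (L/π)²). (Direct route, valid since c ≤ 0: Poincaré gives c∫u² ≥ c(L/π)²∫(u')², so a(u,u) ≥ (1 + c(L/π)²)∫(u')², while ||u||_{H^1}² ≤ (1 + (L/π)²)∫(u')²; dividing yields the same α.) With (π/L)² = π^2/16 and c = -1/2, the largest admissible constant is α = ((π/L)² + c)/((π/L)² + 1).
Simplifying, α = (-8 + π^2)/(π^2 + 16).


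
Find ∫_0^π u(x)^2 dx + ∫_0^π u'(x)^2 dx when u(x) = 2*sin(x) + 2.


||u||_{H^1(0,π)}^2 = 16 + 8*π

u'(x) = 2*cos(x).
Expand u² and (u')² and integrate term by term on (0, π), using: for integers n ≥ 1, ∫_0^π sin²(nx) dx = ∫_0^π cos²(nx) dx = π/2; for n ≠ n', ∫_0^π sin(nx)sin(n'x) dx = ∫_0^π cos(nx)cos(n'x) dx = 0; and by product-to-sum, ∫_0^π sin(nx)cos(n'x) dx = ½∫_0^π [sin((n+n')x) + sin((n−n')x)] dx, which is 0 when n+n' is even and 2n/(n²−n'²) when n+n' is odd (it need not vanish on (0, π)). For the constant mode: ∫_0^π 1 dx = π, ∫_0^π cos(nx) dx = 0, ∫_0^π sin(nx) dx = (1−(−1)^n)/n.
  u² squared terms: (2)²·∫1 dx = 4·π = 4*π;  (2)²·∫sin(x)² dx = 4·π/2 = 2*π.
  u² cross terms: 2·(2)·(2)·∫1·sin(x) dx = 8·(2) = 16.
  So ∫_0^π u² dx = 4*π + 2*π + 16 = 16 + 6*π.
  (u')² squared terms: (2)²·∫cos(x)² dx = 4·π/2 = 2*π.
  So ∫_0^π (u')² dx = 2*π.
||u||_{H^1}^2 = (16 + 6*π) + (2*π) = 16 + 8*π.


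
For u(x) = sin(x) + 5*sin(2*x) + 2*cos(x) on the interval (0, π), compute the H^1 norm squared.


||u||_{H^1(0,π)}^2 = 160/3 + 135*π/2

u'(x) = -2*sin(x) + cos(x) + 10*cos(2*x).
Expand u² and (u')² and integrate term by term on (0, π), using: for integers n ≥ 1, ∫_0^π sin²(nx) dx = ∫_0^π cos²(nx) dx = π/2; for n ≠ n', ∫_0^π sin(nx)sin(n'x) dx = ∫_0^π cos(nx)cos(n'x) dx = 0; and by product-to-sum, ∫_0^π sin(nx)cos(n'x) dx = ½∫_0^π [sin((n+n')x) + sin((n−n')x)] dx, which is 0 when n+n' is even and 2n/(n²−n'²) when n+n' is odd (it need not vanish on (0, π)).
  u² squared terms: (2)²·∫cos(x)² dx = 4·π/2 = 2*π;  (5)²·∫sin(2x)² dx = 25·π/2 = 25*π/2;  (1)²·∫sin(x)² dx = 1·π/2 = π/2.
  u² cross terms: 2·(2)·(5)·∫cos(x)·sin(2x) dx = 20·(4/3) = 80/3;  2·(2)·(1)·∫cos(x)·sin(x) dx = 4·(0) = 0;  2·(5)·(1)·∫sin(2x)·sin(x) dx = 10·(0) = 0.
  So ∫_0^π u² dx = 2*π + 25*π/2 + π/2 + 80/3 + 0 + 0 = 80/3 + 15*π.
  (u')² squared terms: (-2)²·∫sin(x)² dx = 4·π/2 = 2*π;  (10)²·∫cos(2x)² dx = 100·π/2 = 50*π;  (1)²·∫cos(x)² dx = 1·π/2 = π/2.
  (u')² cross terms: 2·(-2)·(10)·∫sin(x)·cos(2x) dx = -40·(-2/3) = 80/3;  2·(-2)·(1)·∫sin(x)·cos(x) dx = -4·(0) = 0;  2·(10)·(1)·∫cos(2x)·cos(x) dx = 20·(0) = 0.
  So ∫_0^π (u')² dx = 2*π + 50*π + π/2 + 80/3 + 0 + 0 = 80/3 + 105*π/2.
||u||_{H^1}^2 = (80/3 + 15*π) + (80/3 + 105*π/2) = 160/3 + 135*π/2.


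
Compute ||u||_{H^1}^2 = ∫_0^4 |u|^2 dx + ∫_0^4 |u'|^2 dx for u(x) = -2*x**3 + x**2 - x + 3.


||u||_{H^1}^2 = 456648/35

The H^1 norm (squared) on an interval (0, L) is
  ||u||_{H^1}^2 = ∫_0^L u(x)^2 dx + ∫_0^L u'(x)^2 dx.
Compute u'(x) = -6*x**2 + 2*x - 1.
Then u(x)^2 = 4*x**6 - 4*x**5 + 5*x**4 - 14*x**3 + 7*x**2 - 6*x + 9 and u'(x)^2 = 36*x**4 - 24*x**3 + 16*x**2 - 4*x + 1.
Integrate each monomial from 0 to 4 using ∫_0^4 c·x^n dx = c·4^(n+1)/(n+1):
  ∫_0^4 u(x)^2 dx = ∫_0^4 (4*x^6 - 4*x^5 + 5*x^4 - 14*x^3 + 7*x^2 - 6*x + 9) dx. Term by term:
    ∫_0^4 4*x^6 dx = 65536/7;  ∫_0^4 -4*x^5 dx = -8192/3;  ∫_0^4 5*x^4 dx = 1024;
    ∫_0^4 -14*x^3 dx = -896;  ∫_0^4 7*x^2 dx = 448/3;  ∫_0^4 -6*x dx = -48;
    ∫_0^4 9 dx = 36.
  Sum: 65536/7 − 8192/3 + 1024 − 896 + 448/3 − 48 + 36 = 144836/21.
  ∫_0^4 u'(x)^2 dx = ∫_0^4 (36*x^4 - 24*x^3 + 16*x^2 - 4*x + 1) dx. Term by term:
    ∫_0^4 36*x^4 dx = 36864/5;  ∫_0^4 -24*x^3 dx = -1536;  ∫_0^4 16*x^2 dx = 1024/3;
    ∫_0^4 -4*x dx = -32;  ∫_0^4 1 dx = 4.
  Sum: 36864/5 − 1536 + 1024/3 − 32 + 4 = 92252/15.
Adding: ||u||_{H^1}^2 = 144836/21 + 92252/15 = 456648/35.


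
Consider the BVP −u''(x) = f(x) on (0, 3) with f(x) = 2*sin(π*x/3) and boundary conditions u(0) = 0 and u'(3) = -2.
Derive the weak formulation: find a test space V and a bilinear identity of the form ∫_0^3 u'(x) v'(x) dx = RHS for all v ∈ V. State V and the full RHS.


V = {v ∈ H^1(0, 3) : v(0) = 0} (test functions vanish at x = 0 where u is specified); weak form: ∫_0^3 u'v' dx = ∫_0^3 (2*sin(π*x/3)) v dx − 2·v(3) for all v ∈ V.

Multiply both sides by a test function v and integrate from 0 to 3:
  ∫_0^3 −u''(x) v(x) dx = ∫_0^3 f(x) v(x) dx.
Integrate the LHS by parts once:
  ∫_0^3 −u'' v dx = −[u'(x) v(x)]_0^3 + ∫_0^3 u'(x) v'(x) dx.
Thus ∫_0^3 u'(x) v'(x) dx = ∫_0^3 f(x) v(x) dx + [u'(x) v(x)]_0^3.
Choose V so that boundary terms are either known or forced to vanish.
Mixed BC: u(0) = 0 (Dirichlet) and u'(3) = -2 (Neumann). Define V = {v ∈ H^1(0, 3) : v(0) = 0}. Then [u' v]_0^3 = u'(3)·v(3) − u'(0)·0 = − 2·v(3).
Weak formulation: find u (satisfying any essential BC) such that ∫_0^3 u'(x) v'(x) dx = ∫_0^3 f v dx − 2·v(3) for all v ∈ V (Dirichlet at 0 absorbed into V; Neumann datum at x = 3 contributes the boundary term).
Substituting f(x) = 2*sin(π*x/3), the right-hand side is ∫_0^3 (2*sin(π*x/3)) v dx − 2·v(3).


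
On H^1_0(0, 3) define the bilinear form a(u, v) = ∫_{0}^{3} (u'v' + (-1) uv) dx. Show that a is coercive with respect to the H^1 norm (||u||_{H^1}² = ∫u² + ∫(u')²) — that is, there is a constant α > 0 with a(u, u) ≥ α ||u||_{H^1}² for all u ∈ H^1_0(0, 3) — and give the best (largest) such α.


α = (-9 + π^2)/(9 + π^2)

Coercivity of a(·,·) on H^1_0(0, 3) means a(u, u) ≥ α ||u||_{H^1}² for every u ∈ H^1_0.
The interval has length L = 3, and Poincaré/coercivity depend only on L. Here a(u, u) = ∫(u')² + (-1)·∫u².
Here c = -1 < 0 with |c| < (π/L)² = π^2/9, so coercivity still holds. The condition a(u,u) ≥ α||u||_{H^1}² reads (1−α)∫(u')² ≥ (α−c)∫u². Any admissible α is ≤ 1 (rapidly oscillating u have ∫u²/∫(u')² → 0), and α = 1 would force 0 ≥ (1−c)∫u², impossible since c < 1; so 1−α > 0. By the sharp Poincaré inequality on H^1_0 of an interval of length L, ∫(u')² ≥ (π/L)²∫u² with equality for the first sine mode sin(π(x−x₀)/L) (x₀ the left endpoint), so the inequality holds for all u iff (1−α)(π/L)² ≥ α − c, i.e. α ≤ ((π/L)² + c)/((π/L)² + 1) = (1 + c(L/π)²)/(1 + (L/π)²). (Direct route, valid since c ≤ 0: Poincaré gives c∫u² ≥ c(L/π)²∫(u')², so a(u,u) ≥ (1 + c(L/π)²)∫(u')², while ||u||_{H^1}² ≤ (1 + (L/π)²)∫(u')²; dividing yields the same α.) With (π/L)² = π^2/9 and c = -1, the largest admissible constant is α = ((π/L)² + c)/((π/L)² + 1).
Simplifying, α = (-9 + π^2)/(9 + π^2).


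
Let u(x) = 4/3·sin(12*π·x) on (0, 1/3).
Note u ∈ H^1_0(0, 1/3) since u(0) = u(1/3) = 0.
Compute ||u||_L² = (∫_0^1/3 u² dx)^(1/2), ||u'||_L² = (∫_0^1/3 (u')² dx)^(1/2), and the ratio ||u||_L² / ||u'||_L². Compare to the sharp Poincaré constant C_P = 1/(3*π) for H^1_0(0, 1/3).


||u||_L² / ||u'||_L² = 1/(12*π) < C_P = 1/(3*π).

u(x) = 4/3·sin(12*π·x), so u'(x) = 16*π*cos(12*π*x).
Writing u(x) = A·sin(kπx/L) with A = 4/3 and k = 4, use ∫_0^L sin²(kπx/L) dx = L/2 and ∫_0^L cos²(kπx/L) dx = L/2.
u² = 16/9·sin²(12*π·x) and (u')² = 256*π^2·cos²(12*π·x), and each of sin², cos² integrates to L/2 = 1/6 over (0, 1/3).
∫_0^1/3 u² dx = 8/27, so ||u||_L² = 2*sqrt(6)/9.
∫_0^1/3 (u')² dx = 128*π^2/3, so ||u'||_L² = 8*sqrt(6)*π/3.
Ratio ||u||_L² / ||u'||_L² = 1/(12*π).
Sharp Poincaré constant on H^1_0(0, 1/3) is C_P = L/π = 1/(3*π), achieved by sin(3*π·x).
This is the k = 4 harmonic; the ratio L/(kπ) is strictly less than C_P = L/π, consistent with the sharp inequality ||u||_L² ≤ C_P ||u'||_L².


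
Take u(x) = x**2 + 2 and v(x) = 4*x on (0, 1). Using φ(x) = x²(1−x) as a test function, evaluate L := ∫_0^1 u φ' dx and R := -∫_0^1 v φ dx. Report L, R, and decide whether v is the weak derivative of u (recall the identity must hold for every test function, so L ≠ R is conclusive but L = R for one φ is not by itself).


LHS = -1/10, RHS = -1/5. No, v is not the weak derivative of u.

u(x) = x**2 + 2, classical derivative u'(x) = 2*x.
φ(x) = x²(1−x), so φ'(x) = x*(2 - 3*x).
Note φ(0) = φ(1) = 0, so the boundary term u·φ vanishes.
LHS = ∫_0^1 u(x) φ'(x) dx = ∫_0^1 (-3*x^4 + 2*x^3 - 6*x^2 + 4*x) dx. Term by term:
  ∫_0^1 -3*x^4 dx = -3/5;  ∫_0^1 2*x^3 dx = 1/2;  ∫_0^1 -6*x^2 dx = -2;
  ∫_0^1 4*x dx = 2.
Sum: -3/5 + 1/2 − 2 + 2 = -1/10.
So LHS = -1/10.
∫_0^1 v(x) φ(x) dx = ∫_0^1 (-4*x^4 + 4*x^3) dx. Term by term:
  ∫_0^1 -4*x^4 dx = -4/5;  ∫_0^1 4*x^3 dx = 1.
Sum: -4/5 + 1 = 1/5.
So RHS = -∫_0^1 v(x) φ(x) dx = -1/5.
LHS − RHS = 1/10 ≠ 0, so the identity fails.
(For a valid weak derivative the identity must hold for EVERY test function, in particular this one. The failure shows v is NOT the weak derivative of u.)
Correct weak derivative would be u'(x) = 2*x.


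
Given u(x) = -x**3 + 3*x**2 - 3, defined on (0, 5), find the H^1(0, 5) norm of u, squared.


||u||_{H^1}^2 = 40505/14

The H^1 norm (squared) on an interval (0, L) is
  ||u||_{H^1}^2 = ∫_0^L u(x)^2 dx + ∫_0^L u'(x)^2 dx.
Compute u'(x) = -3*x**2 + 6*x.
Then u(x)^2 = x**6 - 6*x**5 + 9*x**4 + 6*x**3 - 18*x**2 + 9 and u'(x)^2 = 9*x**4 - 36*x**3 + 36*x**2.
Integrate each monomial from 0 to 5 using ∫_0^5 c·x^n dx = c·5^(n+1)/(n+1):
  ∫_0^5 u(x)^2 dx = ∫_0^5 (x^6 - 6*x^5 + 9*x^4 + 6*x^3 - 18*x^2 + 9) dx. Term by term:
    ∫_0^5 x^6 dx = 78125/7;  ∫_0^5 -6*x^5 dx = -15625;  ∫_0^5 9*x^4 dx = 5625;
    ∫_0^5 6*x^3 dx = 1875/2;  ∫_0^5 -18*x^2 dx = -750;  ∫_0^5 9 dx = 45.
  Sum: 78125/7 − 15625 + 5625 + 1875/2 − 750 + 45 = 19505/14.
  ∫_0^5 u'(x)^2 dx = ∫_0^5 (9*x^4 - 36*x^3 + 36*x^2) dx. Term by term:
    ∫_0^5 9*x^4 dx = 5625;  ∫_0^5 -36*x^3 dx = -5625;  ∫_0^5 36*x^2 dx = 1500.
  Sum: 5625 − 5625 + 1500 = 1500.
Adding: ||u||_{H^1}^2 = 19505/14 + 1500 = 40505/14.


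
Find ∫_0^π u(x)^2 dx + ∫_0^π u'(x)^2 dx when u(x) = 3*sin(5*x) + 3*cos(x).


||u||_{H^1(0,π)}^2 = 126*π

u'(x) = -3*sin(x) + 15*cos(5*x).
Expand u² and (u')² and integrate term by term on (0, π), using: for integers n ≥ 1, ∫_0^π sin²(nx) dx = ∫_0^π cos²(nx) dx = π/2; for n ≠ n', ∫_0^π sin(nx)sin(n'x) dx = ∫_0^π cos(nx)cos(n'x) dx = 0; and by product-to-sum, ∫_0^π sin(nx)cos(n'x) dx = ½∫_0^π [sin((n+n')x) + sin((n−n')x)] dx, which is 0 when n+n' is even and 2n/(n²−n'²) when n+n' is odd (it need not vanish on (0, π)).
  u² squared terms: (3)²·∫cos(x)² dx = 9·π/2 = 9*π/2;  (3)²·∫sin(5x)² dx = 9·π/2 = 9*π/2.
  u² cross terms: 2·(3)·(3)·∫cos(x)·sin(5x) dx = 18·(0) = 0.
  So ∫_0^π u² dx = 9*π/2 + 9*π/2 + 0 = 9*π.
  (u')² squared terms: (-3)²·∫sin(x)² dx = 9·π/2 = 9*π/2;  (15)²·∫cos(5x)² dx = 225·π/2 = 225*π/2.
  (u')² cross terms: 2·(-3)·(15)·∫sin(x)·cos(5x) dx = -90·(0) = 0.
  So ∫_0^π (u')² dx = 9*π/2 + 225*π/2 + 0 = 117*π.
||u||_{H^1}^2 = (9*π) + (117*π) = 126*π.


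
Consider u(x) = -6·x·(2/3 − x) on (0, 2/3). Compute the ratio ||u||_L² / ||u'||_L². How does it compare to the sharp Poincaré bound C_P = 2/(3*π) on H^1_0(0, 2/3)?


||u||_L² / ||u'||_L² = sqrt(10)/15 < C_P = 2/(3*π).

u(x) = -6·x·(2/3 − x), so u'(x) = 12*x - 4.
u(x) = -6·x·(2/3 − x) vanishes at x = 0 and x = 2/3, so u ∈ H^1_0(0, 2/3). Differentiate via the product rule and integrate the resulting polynomials term by term.
  ∫_0^2/3 u² dx = ∫_0^2/3 (36*x^4 - 48*x^3 + 16*x^2) dx. Term by term:
    ∫_0^2/3 36*x^4 dx = 128/135;  ∫_0^2/3 -48*x^3 dx = -64/27;  ∫_0^2/3 16*x^2 dx = 128/81.
  Sum: 128/135 − 64/27 + 128/81 = 64/405.
  ∫_0^2/3 (u')² dx = ∫_0^2/3 (144*x^2 - 96*x + 16) dx. Term by term:
    ∫_0^2/3 144*x^2 dx = 128/9;  ∫_0^2/3 -96*x dx = -64/3;  ∫_0^2/3 16 dx = 32/3.
  Sum: 128/9 − 64/3 + 32/3 = 32/9.
∫_0^2/3 u² dx = 64/405, so ||u||_L² = 8*sqrt(5)/45.
∫_0^2/3 (u')² dx = 32/9, so ||u'||_L² = 4*sqrt(2)/3.
Ratio ||u||_L² / ||u'||_L² = sqrt(10)/15.
Sharp Poincaré constant on H^1_0(0, 2/3) is C_P = L/π = 2/(3*π), achieved by sin(3*π/2·x).
A polynomial bump cannot attain the sharp Poincaré constant (only the first sine eigenfunction does), so the ratio is strictly less than C_P, consistent with ||u||_L² ≤ C_P ||u'||_L².


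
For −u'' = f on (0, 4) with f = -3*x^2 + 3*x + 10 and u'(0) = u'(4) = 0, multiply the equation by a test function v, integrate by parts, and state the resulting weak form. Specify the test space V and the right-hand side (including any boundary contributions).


V = H^1(0, 4) (no boundary constraint on v; u is determined up to an additive constant); weak form: ∫_0^4 u'v' dx = ∫_0^4 (-3*x^2 + 3*x + 10) v dx for all v ∈ V.

Multiply both sides by a test function v and integrate from 0 to 4:
  ∫_0^4 −u''(x) v(x) dx = ∫_0^4 f(x) v(x) dx.
Integrate the LHS by parts once:
  ∫_0^4 −u'' v dx = −[u'(x) v(x)]_0^4 + ∫_0^4 u'(x) v'(x) dx.
Thus ∫_0^4 u'(x) v'(x) dx = ∫_0^4 f(x) v(x) dx + [u'(x) v(x)]_0^4.
Choose V so that boundary terms are either known or forced to vanish.
u has homogeneous Neumann: u'(0) = u'(4) = 0. So [u' v]_0^4 = 0·v(4) − 0·v(0) = 0 for any v; take V = H^1(0, 4).
Weak formulation: find u (satisfying any essential BC) such that ∫_0^4 u'(x) v'(x) dx = ∫_0^4 f v dx for all v ∈ V (homogeneous Neumann, so boundary terms vanish).
Substituting f(x) = -3*x^2 + 3*x + 10, the right-hand side is ∫_0^4 (-3*x^2 + 3*x + 10) v dx.
Compatibility check (pure Neumann): taking v ≡ 1 ∈ V gives 0 = ∫_0^4 f dx + (0) − (0), i.e. ∫_0^4 f dx must equal u'(0) − u'(4) = 0. Indeed ∫_0^4 (-3*x^2 + 3*x + 10) dx = 0, so the data are compatible. The solution is then unique only up to an additive constant (fix it e.g. by requiring ∫_0^4 u dx = 0).


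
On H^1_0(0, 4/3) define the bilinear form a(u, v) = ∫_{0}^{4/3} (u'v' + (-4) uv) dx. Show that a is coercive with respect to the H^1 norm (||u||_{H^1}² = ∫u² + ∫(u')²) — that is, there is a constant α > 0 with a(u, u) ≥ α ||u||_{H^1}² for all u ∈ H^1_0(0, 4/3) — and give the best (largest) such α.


α = (-64 + 9*π^2)/(16 + 9*π^2)

Coercivity of a(·,·) on H^1_0(0, 4/3) means a(u, u) ≥ α ||u||_{H^1}² for every u ∈ H^1_0.
The interval has length L = 4/3, and Poincaré/coercivity depend only on L. Here a(u, u) = ∫(u')² + (-4)·∫u².
Here c = -4 < 0 with |c| < (π/L)² = 9*π^2/16, so coercivity still holds. The condition a(u,u) ≥ α||u||_{H^1}² reads (1−α)∫(u')² ≥ (α−c)∫u². Any admissible α is ≤ 1 (rapidly oscillating u have ∫u²/∫(u')² → 0), and α = 1 would force 0 ≥ (1−c)∫u², impossible since c < 1; so 1−α > 0. By the sharp Poincaré inequality on H^1_0 of an interval of length L, ∫(u')² ≥ (π/L)²∫u² with equality for the first sine mode sin(π(x−x₀)/L) (x₀ the left endpoint), so the inequality holds for all u iff (1−α)(π/L)² ≥ α − c, i.e. α ≤ ((π/L)² + c)/((π/L)² + 1) = (1 + c(L/π)²)/(1 + (L/π)²). (Direct route, valid since c ≤ 0: Poincaré gives c∫u² ≥ c(L/π)²∫(u')², so a(u,u) ≥ (1 + c(L/π)²)∫(u')², while ||u||_{H^1}² ≤ (1 + (L/π)²)∫(u')²; dividing yields the same α.) With (π/L)² = 9*π^2/16 and c = -4, the largest admissible constant is α = ((π/L)² + c)/((π/L)² + 1).
Simplifying, α = (-64 + 9*π^2)/(16 + 9*π^2).


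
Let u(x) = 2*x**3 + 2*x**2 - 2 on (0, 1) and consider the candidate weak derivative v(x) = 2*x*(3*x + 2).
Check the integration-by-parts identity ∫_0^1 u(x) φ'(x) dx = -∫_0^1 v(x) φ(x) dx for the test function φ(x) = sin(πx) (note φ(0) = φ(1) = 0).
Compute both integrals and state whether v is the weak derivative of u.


LHS = -10/π + 24/π^3, RHS = -10/π + 24/π^3. Yes, v = u' weakly.

u(x) = 2*x**3 + 2*x**2 - 2, classical derivative u'(x) = 6*x**2 + 4*x.
φ(x) = sin(πx), so φ'(x) = π*cos(π*x).
Note φ(0) = φ(1) = 0, so the boundary term u·φ vanishes.
LHS = ∫_0^1 u(x) φ'(x) dx = ∫_0^1 (2*π*x^3*cos(π*x) + 2*π*x^2*cos(π*x) - 2*π*cos(π*x)) dx. Term by term:
  ∫_0^1 -2*π*cos(π*x) dx = 0;  ∫_0^1 2*π*x^2*cos(π*x) dx = -4/π;  ∫_0^1 2*π*x^3*cos(π*x) dx = -6/π + 24/π^3.
Sum: 0 − 4/π + -6/π + 24/π^3 = -10/π + 24/π^3.
So LHS = -10/π + 24/π^3.
∫_0^1 v(x) φ(x) dx = ∫_0^1 (6*x^2*sin(π*x) + 4*x*sin(π*x)) dx. Term by term:
  ∫_0^1 4*x*sin(π*x) dx = 4/π;  ∫_0^1 6*x^2*sin(π*x) dx = -24/π^3 + 6/π.
Sum: 4/π + -24/π^3 + 6/π = -24/π^3 + 10/π.
So RHS = -∫_0^1 v(x) φ(x) dx = -10/π + 24/π^3.
LHS = RHS, so the identity holds for this test φ.
Moreover u is smooth here and v(x) = u'(x) = 6*x**2 + 4*x pointwise, so the identity holds for every test function. Hence v is the weak derivative of u.


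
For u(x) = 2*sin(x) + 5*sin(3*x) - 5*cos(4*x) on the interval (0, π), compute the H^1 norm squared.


||u||_{H^1(0,π)}^2 = 16252/21 + 683*π/2

u'(x) = 20*sin(4*x) + 2*cos(x) + 15*cos(3*x).
Expand u² and (u')² and integrate term by term on (0, π), using: for integers n ≥ 1, ∫_0^π sin²(nx) dx = ∫_0^π cos²(nx) dx = π/2; for n ≠ n', ∫_0^π sin(nx)sin(n'x) dx = ∫_0^π cos(nx)cos(n'x) dx = 0; and by product-to-sum, ∫_0^π sin(nx)cos(n'x) dx = ½∫_0^π [sin((n+n')x) + sin((n−n')x)] dx, which is 0 when n+n' is even and 2n/(n²−n'²) when n+n' is odd (it need not vanish on (0, π)).
  u² squared terms: (-5)²·∫cos(4x)² dx = 25·π/2 = 25*π/2;  (2)²·∫sin(x)² dx = 4·π/2 = 2*π;  (5)²·∫sin(3x)² dx = 25·π/2 = 25*π/2.
  u² cross terms: 2·(-5)·(2)·∫cos(4x)·sin(x) dx = -20·(-2/15) = 8/3;  2·(-5)·(5)·∫cos(4x)·sin(3x) dx = -50·(-6/7) = 300/7;  2·(2)·(5)·∫sin(x)·sin(3x) dx = 20·(0) = 0.
  So ∫_0^π u² dx = 25*π/2 + 2*π + 25*π/2 + 8/3 + 300/7 + 0 = 956/21 + 27*π.
  (u')² squared terms: (2)²·∫cos(x)² dx = 4·π/2 = 2*π;  (15)²·∫cos(3x)² dx = 225·π/2 = 225*π/2;  (20)²·∫sin(4x)² dx = 400·π/2 = 200*π.
  (u')² cross terms: 2·(2)·(15)·∫cos(x)·cos(3x) dx = 60·(0) = 0;  2·(2)·(20)·∫cos(x)·sin(4x) dx = 80·(8/15) = 128/3;  2·(15)·(20)·∫cos(3x)·sin(4x) dx = 600·(8/7) = 4800/7.
  So ∫_0^π (u')² dx = 2*π + 225*π/2 + 200*π + 0 + 128/3 + 4800/7 = 15296/21 + 629*π/2.
||u||_{H^1}^2 = (956/21 + 27*π) + (15296/21 + 629*π/2) = 16252/21 + 683*π/2.


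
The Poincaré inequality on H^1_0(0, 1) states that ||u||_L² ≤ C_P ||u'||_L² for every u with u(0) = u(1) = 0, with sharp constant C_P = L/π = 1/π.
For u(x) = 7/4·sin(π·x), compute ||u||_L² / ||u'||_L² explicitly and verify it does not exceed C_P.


||u||_L² / ||u'||_L² = 1/π = C_P.

u(x) = 7/4·sin(π·x), so u'(x) = 7*π*cos(π*x)/4.
Writing u(x) = A·sin(kπx/L) with A = 7/4 and k = 1, use ∫_0^L sin²(kπx/L) dx = L/2 and ∫_0^L cos²(kπx/L) dx = L/2.
u² = 49/16·sin²(π·x) and (u')² = 49*π^2/16·cos²(π·x), and each of sin², cos² integrates to L/2 = 1/2 over (0, 1).
∫_0^1 u² dx = 49/32, so ||u||_L² = 7*sqrt(2)/8.
∫_0^1 (u')² dx = 49*π^2/32, so ||u'||_L² = 7*sqrt(2)*π/8.
Ratio ||u||_L² / ||u'||_L² = 1/π.
Sharp Poincaré constant on H^1_0(0, 1) is C_P = L/π = 1/π, achieved by sin(π·x).
This is the k = 1 eigenfunction (up to amplitude), so the ratio equals the sharp Poincaré constant exactly.


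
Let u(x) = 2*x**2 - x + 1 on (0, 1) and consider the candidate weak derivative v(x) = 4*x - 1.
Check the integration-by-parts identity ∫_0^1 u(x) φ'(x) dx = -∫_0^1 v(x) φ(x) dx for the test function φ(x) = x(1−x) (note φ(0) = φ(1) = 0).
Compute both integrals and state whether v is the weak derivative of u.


LHS = -1/6, RHS = -1/6. Yes, v = u' weakly.

u(x) = 2*x**2 - x + 1, classical derivative u'(x) = 4*x - 1.
φ(x) = x(1−x), so φ'(x) = 1 - 2*x.
Note φ(0) = φ(1) = 0, so the boundary term u·φ vanishes.
LHS = ∫_0^1 u(x) φ'(x) dx = ∫_0^1 (-4*x^3 + 4*x^2 - 3*x + 1) dx. Term by term:
  ∫_0^1 -4*x^3 dx = -1;  ∫_0^1 4*x^2 dx = 4/3;  ∫_0^1 -3*x dx = -3/2;
  ∫_0^1 1 dx = 1.
Sum: -1 + 4/3 − 3/2 + 1 = -1/6.
So LHS = -1/6.
∫_0^1 v(x) φ(x) dx = ∫_0^1 (-4*x^3 + 5*x^2 - x) dx. Term by term:
  ∫_0^1 -4*x^3 dx = -1;  ∫_0^1 5*x^2 dx = 5/3;  ∫_0^1 -x dx = -1/2.
Sum: -1 + 5/3 − 1/2 = 1/6.
So RHS = -∫_0^1 v(x) φ(x) dx = -1/6.
LHS = RHS, so the identity holds for this test φ.
Moreover u is smooth here and v(x) = u'(x) = 4*x - 1 pointwise, so the identity holds for every test function. Hence v is the weak derivative of u.


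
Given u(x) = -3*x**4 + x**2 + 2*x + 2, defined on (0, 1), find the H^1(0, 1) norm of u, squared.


||u||_{H^1}^2 = 557/35

The H^1 norm (squared) on an interval (0, L) is
  ||u||_{H^1}^2 = ∫_0^L u(x)^2 dx + ∫_0^L u'(x)^2 dx.
Compute u'(x) = -12*x**3 + 2*x + 2.
Then u(x)^2 = 9*x**8 - 6*x**6 - 12*x**5 - 11*x**4 + 4*x**3 + 8*x**2 + 8*x + 4 and u'(x)^2 = 144*x**6 - 48*x**4 - 48*x**3 + 4*x**2 + 8*x + 4.
Integrate each monomial from 0 to 1 using ∫_0^1 c·x^n dx = c·1^(n+1)/(n+1):
  ∫_0^1 u(x)^2 dx = ∫_0^1 (9*x^8 - 6*x^6 - 12*x^5 - 11*x^4 + 4*x^3 + 8*x^2 + 8*x + 4) dx. Term by term:
    ∫_0^1 9*x^8 dx = 1;  ∫_0^1 -6*x^6 dx = -6/7;  ∫_0^1 -12*x^5 dx = -2;
    ∫_0^1 -11*x^4 dx = -11/5;  ∫_0^1 4*x^3 dx = 1;  ∫_0^1 8*x^2 dx = 8/3;
    ∫_0^1 8*x dx = 4;  ∫_0^1 4 dx = 4.
  Sum: 1 − 6/7 − 2 − 11/5 + 1 + 8/3 + 4 + 4 = 799/105.
  ∫_0^1 u'(x)^2 dx = ∫_0^1 (144*x^6 - 48*x^4 - 48*x^3 + 4*x^2 + 8*x + 4) dx. Term by term:
    ∫_0^1 144*x^6 dx = 144/7;  ∫_0^1 -48*x^4 dx = -48/5;  ∫_0^1 -48*x^3 dx = -12;
    ∫_0^1 4*x^2 dx = 4/3;  ∫_0^1 8*x dx = 4;  ∫_0^1 4 dx = 4.
  Sum: 144/7 − 48/5 − 12 + 4/3 + 4 + 4 = 872/105.
Adding: ||u||_{H^1}^2 = 799/105 + 872/105 = 557/35.


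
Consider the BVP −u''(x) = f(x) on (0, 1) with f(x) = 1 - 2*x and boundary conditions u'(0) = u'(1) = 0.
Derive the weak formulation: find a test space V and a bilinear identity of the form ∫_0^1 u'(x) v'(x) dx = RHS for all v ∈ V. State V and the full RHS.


V = H^1(0, 1) (no boundary constraint on v; u is determined up to an additive constant); weak form: ∫_0^1 u'v' dx = ∫_0^1 (1 - 2*x) v dx for all v ∈ V.

Multiply both sides by a test function v and integrate from 0 to 1:
  ∫_0^1 −u''(x) v(x) dx = ∫_0^1 f(x) v(x) dx.
Integrate the LHS by parts once:
  ∫_0^1 −u'' v dx = −[u'(x) v(x)]_0^1 + ∫_0^1 u'(x) v'(x) dx.
Thus ∫_0^1 u'(x) v'(x) dx = ∫_0^1 f(x) v(x) dx + [u'(x) v(x)]_0^1.
Choose V so that boundary terms are either known or forced to vanish.
u has homogeneous Neumann: u'(0) = u'(1) = 0. So [u' v]_0^1 = 0·v(1) − 0·v(0) = 0 for any v; take V = H^1(0, 1).
Weak formulation: find u (satisfying any essential BC) such that ∫_0^1 u'(x) v'(x) dx = ∫_0^1 f v dx for all v ∈ V (homogeneous Neumann, so boundary terms vanish).
Substituting f(x) = 1 - 2*x, the right-hand side is ∫_0^1 (1 - 2*x) v dx.
Compatibility check (pure Neumann): taking v ≡ 1 ∈ V gives 0 = ∫_0^1 f dx + (0) − (0), i.e. ∫_0^1 f dx must equal u'(0) − u'(1) = 0. Indeed ∫_0^1 (1 - 2*x) dx = 0, so the data are compatible. The solution is then unique only up to an additive constant (fix it e.g. by requiring ∫_0^1 u dx = 0).


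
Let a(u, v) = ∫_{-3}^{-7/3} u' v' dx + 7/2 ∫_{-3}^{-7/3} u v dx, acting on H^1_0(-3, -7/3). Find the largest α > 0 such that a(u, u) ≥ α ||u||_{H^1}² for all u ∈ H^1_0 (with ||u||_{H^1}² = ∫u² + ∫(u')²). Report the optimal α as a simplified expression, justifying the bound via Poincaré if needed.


α = 1

Coercivity of a(·,·) on H^1_0(-3, -7/3) means a(u, u) ≥ α ||u||_{H^1}² for every u ∈ H^1_0.
The interval has length L = 2/3, and Poincaré/coercivity depend only on L. Here a(u, u) = ∫(u')² + (7/2)·∫u².
Here c = 7/2 ≥ 1, so a(u,u) = ∫(u')² + c∫u² ≥ ∫(u')² + ∫u² = ||u||_{H^1}², i.e. α = 1 works. No larger α is possible: a(u,u) ≥ α||u||_{H^1}² means (1−α)∫(u')² ≥ (α−c)∫u², and for the modes u_n = sin(nπ(x−x₀)/L) (x₀ the left endpoint) one has ∫u_n²/∫(u_n')² = (L/(nπ))² → 0, so a(u_n,u_n)/||u_n||_{H^1}² → 1. Hence the optimal constant is α = 1.
Therefore α = 1.


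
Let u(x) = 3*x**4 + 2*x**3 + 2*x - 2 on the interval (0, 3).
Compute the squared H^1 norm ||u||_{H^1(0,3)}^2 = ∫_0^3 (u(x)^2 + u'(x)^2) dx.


||u||_{H^1}^2 = 6812619/70

The H^1 norm (squared) on an interval (0, L) is
  ||u||_{H^1}^2 = ∫_0^L u(x)^2 dx + ∫_0^L u'(x)^2 dx.
Compute u'(x) = 12*x**3 + 6*x**2 + 2.
Then u(x)^2 = 9*x**8 + 12*x**7 + 4*x**6 + 12*x**5 - 4*x**4 - 8*x**3 + 4*x**2 - 8*x + 4 and u'(x)^2 = 144*x**6 + 144*x**5 + 36*x**4 + 48*x**3 + 24*x**2 + 4.
Integrate each monomial from 0 to 3 using ∫_0^3 c·x^n dx = c·3^(n+1)/(n+1):
  ∫_0^3 u(x)^2 dx = ∫_0^3 (9*x^8 + 12*x^7 + 4*x^6 + 12*x^5 - 4*x^4 - 8*x^3 + 4*x^2 - 8*x + 4) dx. Term by term:
    ∫_0^3 9*x^8 dx = 19683;  ∫_0^3 12*x^7 dx = 19683/2;  ∫_0^3 4*x^6 dx = 8748/7;
    ∫_0^3 12*x^5 dx = 1458;  ∫_0^3 -4*x^4 dx = -972/5;  ∫_0^3 -8*x^3 dx = -162;
    ∫_0^3 4*x^2 dx = 36;  ∫_0^3 -8*x dx = -36;  ∫_0^3 4 dx = 12.
  Sum: 19683 + 19683/2 + 8748/7 + 1458 − 972/5 − 162 + 36 − 36 + 12 = 2232147/70.
  ∫_0^3 u'(x)^2 dx = ∫_0^3 (144*x^6 + 144*x^5 + 36*x^4 + 48*x^3 + 24*x^2 + 4) dx. Term by term:
    ∫_0^3 144*x^6 dx = 314928/7;  ∫_0^3 144*x^5 dx = 17496;  ∫_0^3 36*x^4 dx = 8748/5;
    ∫_0^3 48*x^3 dx = 972;  ∫_0^3 24*x^2 dx = 216;  ∫_0^3 4 dx = 12.
  Sum: 314928/7 + 17496 + 8748/5 + 972 + 216 + 12 = 2290236/35.
Adding: ||u||_{H^1}^2 = 2232147/70 + 2290236/35 = 6812619/70.


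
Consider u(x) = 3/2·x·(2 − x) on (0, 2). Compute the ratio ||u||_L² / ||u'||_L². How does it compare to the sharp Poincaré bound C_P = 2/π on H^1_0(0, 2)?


||u||_L² / ||u'||_L² = sqrt(10)/5 < C_P = 2/π.

u(x) = 3/2·x·(2 − x), so u'(x) = 3 - 3*x.
u(x) = 3/2·x·(2 − x) vanishes at x = 0 and x = 2, so u ∈ H^1_0(0, 2). Differentiate via the product rule and integrate the resulting polynomials term by term.
  ∫_0^2 u² dx = ∫_0^2 (9*x^4/4 - 9*x^3 + 9*x^2) dx. Term by term:
    ∫_0^2 9*x^4/4 dx = 72/5;  ∫_0^2 -9*x^3 dx = -36;  ∫_0^2 9*x^2 dx = 24.
  Sum: 72/5 − 36 + 24 = 12/5.
  ∫_0^2 (u')² dx = ∫_0^2 (9*x^2 - 18*x + 9) dx. Term by term:
    ∫_0^2 9*x^2 dx = 24;  ∫_0^2 -18*x dx = -36;  ∫_0^2 9 dx = 18.
  Sum: 24 − 36 + 18 = 6.
∫_0^2 u² dx = 12/5, so ||u||_L² = 2*sqrt(15)/5.
∫_0^2 (u')² dx = 6, so ||u'||_L² = sqrt(6).
Ratio ||u||_L² / ||u'||_L² = sqrt(10)/5.
Sharp Poincaré constant on H^1_0(0, 2) is C_P = L/π = 2/π, achieved by sin(π/2·x).
A polynomial bump cannot attain the sharp Poincaré constant (only the first sine eigenfunction does), so the ratio is strictly less than C_P, consistent with ||u||_L² ≤ C_P ||u'||_L².


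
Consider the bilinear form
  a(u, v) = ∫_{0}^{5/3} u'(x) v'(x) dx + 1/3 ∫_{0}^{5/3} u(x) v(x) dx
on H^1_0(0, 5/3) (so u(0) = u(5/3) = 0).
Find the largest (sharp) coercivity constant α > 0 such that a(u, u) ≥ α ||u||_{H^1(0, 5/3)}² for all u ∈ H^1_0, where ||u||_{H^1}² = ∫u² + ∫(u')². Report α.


α = (25 + 27*π^2)/(3*(25 + 9*π^2))

Coercivity of a(·,·) on H^1_0(0, 5/3) means a(u, u) ≥ α ||u||_{H^1}² for every u ∈ H^1_0.
The interval has length L = 5/3, and Poincaré/coercivity depend only on L. Here a(u, u) = ∫(u')² + (1/3)·∫u².
Here 0 < c = 1/3 < 1. The condition a(u,u) ≥ α||u||_{H^1}² reads (1−α)∫(u')² ≥ (α−c)∫u². Any admissible α is ≤ 1 (rapidly oscillating u have ∫u²/∫(u')² → 0), and α = 1 would force 0 ≥ (1−c)∫u², impossible since c < 1; so 1−α > 0. By the sharp Poincaré inequality on H^1_0 of an interval of length L, ∫(u')² ≥ (π/L)²∫u² with equality for the first sine mode sin(π(x−x₀)/L) (x₀ the left endpoint), so the inequality holds for all u iff (1−α)(π/L)² ≥ α − c, i.e. α ≤ ((π/L)² + c)/((π/L)² + 1) = (1 + c(L/π)²)/(1 + (L/π)²). With (π/L)² = 9*π^2/25 and c = 1/3, the largest admissible constant is α = ((π/L)² + c)/((π/L)² + 1).
Simplifying, α = (25 + 27*π^2)/(3*(25 + 9*π^2)).


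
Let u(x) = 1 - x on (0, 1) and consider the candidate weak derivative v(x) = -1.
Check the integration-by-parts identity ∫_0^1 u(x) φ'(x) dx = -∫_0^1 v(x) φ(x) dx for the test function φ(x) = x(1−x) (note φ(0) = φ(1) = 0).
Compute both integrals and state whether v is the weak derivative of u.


LHS = 1/6, RHS = 1/6. Yes, v = u' weakly.

u(x) = 1 - x, classical derivative u'(x) = -1.
φ(x) = x(1−x), so φ'(x) = 1 - 2*x.
Note φ(0) = φ(1) = 0, so the boundary term u·φ vanishes.
LHS = ∫_0^1 u(x) φ'(x) dx = ∫_0^1 (2*x^2 - 3*x + 1) dx. Term by term:
  ∫_0^1 2*x^2 dx = 2/3;  ∫_0^1 -3*x dx = -3/2;  ∫_0^1 1 dx = 1.
Sum: 2/3 − 3/2 + 1 = 1/6.
So LHS = 1/6.
∫_0^1 v(x) φ(x) dx = ∫_0^1 (x^2 - x) dx. Term by term:
  ∫_0^1 x^2 dx = 1/3;  ∫_0^1 -x dx = -1/2.
Sum: 1/3 − 1/2 = -1/6.
So RHS = -∫_0^1 v(x) φ(x) dx = 1/6.
LHS = RHS, so the identity holds for this test φ.
Moreover u is smooth here and v(x) = u'(x) = -1 pointwise, so the identity holds for every test function. Hence v is the weak derivative of u.


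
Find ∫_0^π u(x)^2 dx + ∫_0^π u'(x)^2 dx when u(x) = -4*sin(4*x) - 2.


||u||_{H^1(0,π)}^2 = 140*π

u'(x) = -16*cos(4*x).
Expand u² and (u')² and integrate term by term on (0, π), using: for integers n ≥ 1, ∫_0^π sin²(nx) dx = ∫_0^π cos²(nx) dx = π/2; for n ≠ n', ∫_0^π sin(nx)sin(n'x) dx = ∫_0^π cos(nx)cos(n'x) dx = 0; and by product-to-sum, ∫_0^π sin(nx)cos(n'x) dx = ½∫_0^π [sin((n+n')x) + sin((n−n')x)] dx, which is 0 when n+n' is even and 2n/(n²−n'²) when n+n' is odd (it need not vanish on (0, π)). For the constant mode: ∫_0^π 1 dx = π, ∫_0^π cos(nx) dx = 0, ∫_0^π sin(nx) dx = (1−(−1)^n)/n.
  u² squared terms: (-2)²·∫1 dx = 4·π = 4*π;  (-4)²·∫sin(4x)² dx = 16·π/2 = 8*π.
  u² cross terms: 2·(-2)·(-4)·∫1·sin(4x) dx = 16·(0) = 0.
  So ∫_0^π u² dx = 4*π + 8*π + 0 = 12*π.
  (u')² squared terms: (-16)²·∫cos(4x)² dx = 256·π/2 = 128*π.
  So ∫_0^π (u')² dx = 128*π.
||u||_{H^1}^2 = (12*π) + (128*π) = 140*π.


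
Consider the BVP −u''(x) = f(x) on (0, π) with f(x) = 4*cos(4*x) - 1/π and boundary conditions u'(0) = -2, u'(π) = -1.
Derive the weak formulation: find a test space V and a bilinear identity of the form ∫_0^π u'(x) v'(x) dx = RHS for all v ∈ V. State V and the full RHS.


V = H^1(0, π) (v unrestricted at boundary; u is determined up to an additive constant); weak form: ∫_0^π u'v' dx = ∫_0^π (4*cos(4*x) - 1/π) v dx − v(π) + 2·v(0) for all v ∈ V.

Multiply both sides by a test function v and integrate from 0 to π:
  ∫_0^π −u''(x) v(x) dx = ∫_0^π f(x) v(x) dx.
Integrate the LHS by parts once:
  ∫_0^π −u'' v dx = −[u'(x) v(x)]_0^π + ∫_0^π u'(x) v'(x) dx.
Thus ∫_0^π u'(x) v'(x) dx = ∫_0^π f(x) v(x) dx + [u'(x) v(x)]_0^π.
Choose V so that boundary terms are either known or forced to vanish.
u has inhomogeneous Neumann u'(0) = -2, u'(π) = -1. [u' v]_0^π = (-1)·v(π) − (-2)·v(0) = − v(π) + 2·v(0). Take V = H^1(0, π); boundary term becomes part of RHS.
Weak formulation: find u (satisfying any essential BC) such that ∫_0^π u'(x) v'(x) dx = ∫_0^π f v dx − v(π) + 2·v(0) for all v ∈ V (Neumann data are natural BCs: they enter the RHS as boundary terms).
Substituting f(x) = 4*cos(4*x) - 1/π, the right-hand side is ∫_0^π (4*cos(4*x) - 1/π) v dx − v(π) + 2·v(0).
Compatibility check (pure Neumann): taking v ≡ 1 ∈ V gives 0 = ∫_0^π f dx + (-1) − (-2), i.e. ∫_0^π f dx must equal u'(0) − u'(π) = -1. Indeed ∫_0^π (4*cos(4*x) - 1/π) dx = -1, so the data are compatible. The solution is then unique only up to an additive constant (fix it e.g. by requiring ∫_0^π u dx = 0).


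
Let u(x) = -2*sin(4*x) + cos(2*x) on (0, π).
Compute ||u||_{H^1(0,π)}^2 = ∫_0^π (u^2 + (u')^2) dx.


||u||_{H^1(0,π)}^2 = 73*π/2

u'(x) = -2*sin(2*x) - 8*cos(4*x).
Expand u² and (u')² and integrate term by term on (0, π), using: for integers n ≥ 1, ∫_0^π sin²(nx) dx = ∫_0^π cos²(nx) dx = π/2; for n ≠ n', ∫_0^π sin(nx)sin(n'x) dx = ∫_0^π cos(nx)cos(n'x) dx = 0; and by product-to-sum, ∫_0^π sin(nx)cos(n'x) dx = ½∫_0^π [sin((n+n')x) + sin((n−n')x)] dx, which is 0 when n+n' is even and 2n/(n²−n'²) when n+n' is odd (it need not vanish on (0, π)).
  u² squared terms: (-2)²·∫sin(4x)² dx = 4·π/2 = 2*π;  (1)²·∫cos(2x)² dx = 1·π/2 = π/2.
  u² cross terms: 2·(-2)·(1)·∫sin(4x)·cos(2x) dx = -4·(0) = 0.
  So ∫_0^π u² dx = 2*π + π/2 + 0 = 5*π/2.
  (u')² squared terms: (-8)²·∫cos(4x)² dx = 64·π/2 = 32*π;  (-2)²·∫sin(2x)² dx = 4·π/2 = 2*π.
  (u')² cross terms: 2·(-8)·(-2)·∫cos(4x)·sin(2x) dx = 32·(0) = 0.
  So ∫_0^π (u')² dx = 32*π + 2*π + 0 = 34*π.
||u||_{H^1}^2 = (5*π/2) + (34*π) = 73*π/2.


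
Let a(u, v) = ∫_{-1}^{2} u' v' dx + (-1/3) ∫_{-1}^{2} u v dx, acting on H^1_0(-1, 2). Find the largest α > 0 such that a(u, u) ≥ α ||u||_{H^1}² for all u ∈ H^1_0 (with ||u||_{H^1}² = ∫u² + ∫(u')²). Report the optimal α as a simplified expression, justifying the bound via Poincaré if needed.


α = (-3 + π^2)/(9 + π^2)

Coercivity of a(·,·) on H^1_0(-1, 2) means a(u, u) ≥ α ||u||_{H^1}² for every u ∈ H^1_0.
The interval has length L = 3, and Poincaré/coercivity depend only on L. Here a(u, u) = ∫(u')² + (-1/3)·∫u².
Here c = -1/3 < 0 with |c| < (π/L)² = π^2/9, so coercivity still holds. The condition a(u,u) ≥ α||u||_{H^1}² reads (1−α)∫(u')² ≥ (α−c)∫u². Any admissible α is ≤ 1 (rapidly oscillating u have ∫u²/∫(u')² → 0), and α = 1 would force 0 ≥ (1−c)∫u², impossible since c < 1; so 1−α > 0. By the sharp Poincaré inequality on H^1_0 of an interval of length L, ∫(u')² ≥ (π/L)²∫u² with equality for the first sine mode sin(π(x−x₀)/L) (x₀ the left endpoint), so the inequality holds for all u iff (1−α)(π/L)² ≥ α − c, i.e. α ≤ ((π/L)² + c)/((π/L)² + 1) = (1 + c(L/π)²)/(1 + (L/π)²). (Direct route, valid since c ≤ 0: Poincaré gives c∫u² ≥ c(L/π)²∫(u')², so a(u,u) ≥ (1 + c(L/π)²)∫(u')², while ||u||_{H^1}² ≤ (1 + (L/π)²)∫(u')²; dividing yields the same α.) With (π/L)² = π^2/9 and c = -1/3, the largest admissible constant is α = ((π/L)² + c)/((π/L)² + 1).
Simplifying, α = (-3 + π^2)/(9 + π^2).


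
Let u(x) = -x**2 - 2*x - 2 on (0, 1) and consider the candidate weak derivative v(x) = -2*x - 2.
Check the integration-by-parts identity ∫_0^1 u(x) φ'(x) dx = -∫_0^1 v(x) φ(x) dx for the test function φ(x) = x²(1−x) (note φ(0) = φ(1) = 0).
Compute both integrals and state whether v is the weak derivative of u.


LHS = 4/15, RHS = 4/15. Yes, v = u' weakly.

u(x) = -x**2 - 2*x - 2, classical derivative u'(x) = -2*x - 2.
φ(x) = x²(1−x), so φ'(x) = x*(2 - 3*x).
Note φ(0) = φ(1) = 0, so the boundary term u·φ vanishes.
LHS = ∫_0^1 u(x) φ'(x) dx = ∫_0^1 (3*x^4 + 4*x^3 + 2*x^2 - 4*x) dx. Term by term:
  ∫_0^1 3*x^4 dx = 3/5;  ∫_0^1 4*x^3 dx = 1;  ∫_0^1 2*x^2 dx = 2/3;
  ∫_0^1 -4*x dx = -2.
Sum: 3/5 + 1 + 2/3 − 2 = 4/15.
So LHS = 4/15.
∫_0^1 v(x) φ(x) dx = ∫_0^1 (2*x^4 - 2*x^2) dx. Term by term:
  ∫_0^1 2*x^4 dx = 2/5;  ∫_0^1 -2*x^2 dx = -2/3.
Sum: 2/5 − 2/3 = -4/15.
So RHS = -∫_0^1 v(x) φ(x) dx = 4/15.
LHS = RHS, so the identity holds for this test φ.
Moreover u is smooth here and v(x) = u'(x) = -2*x - 2 pointwise, so the identity holds for every test function. Hence v is the weak derivative of u.


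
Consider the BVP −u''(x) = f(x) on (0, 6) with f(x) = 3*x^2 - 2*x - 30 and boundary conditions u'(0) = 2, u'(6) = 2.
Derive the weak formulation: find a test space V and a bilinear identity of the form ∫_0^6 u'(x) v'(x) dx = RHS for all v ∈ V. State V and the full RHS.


V = H^1(0, 6) (v unrestricted at boundary; u is determined up to an additive constant); weak form: ∫_0^6 u'v' dx = ∫_0^6 (3*x^2 - 2*x - 30) v dx + 2·v(6) − 2·v(0) for all v ∈ V.

Multiply both sides by a test function v and integrate from 0 to 6:
  ∫_0^6 −u''(x) v(x) dx = ∫_0^6 f(x) v(x) dx.
Integrate the LHS by parts once:
  ∫_0^6 −u'' v dx = −[u'(x) v(x)]_0^6 + ∫_0^6 u'(x) v'(x) dx.
Thus ∫_0^6 u'(x) v'(x) dx = ∫_0^6 f(x) v(x) dx + [u'(x) v(x)]_0^6.
Choose V so that boundary terms are either known or forced to vanish.
u has inhomogeneous Neumann u'(0) = 2, u'(6) = 2. [u' v]_0^6 = (2)·v(6) − (2)·v(0) = 2·v(6) − 2·v(0). Take V = H^1(0, 6); boundary term becomes part of RHS.
Weak formulation: find u (satisfying any essential BC) such that ∫_0^6 u'(x) v'(x) dx = ∫_0^6 f v dx + 2·v(6) − 2·v(0) for all v ∈ V (Neumann data are natural BCs: they enter the RHS as boundary terms).
Substituting f(x) = 3*x^2 - 2*x - 30, the right-hand side is ∫_0^6 (3*x^2 - 2*x - 30) v dx + 2·v(6) − 2·v(0).
Compatibility check (pure Neumann): taking v ≡ 1 ∈ V gives 0 = ∫_0^6 f dx + (2) − (2), i.e. ∫_0^6 f dx must equal u'(0) − u'(6) = 0. Indeed ∫_0^6 (3*x^2 - 2*x - 30) dx = 0, so the data are compatible. The solution is then unique only up to an additive constant (fix it e.g. by requiring ∫_0^6 u dx = 0).


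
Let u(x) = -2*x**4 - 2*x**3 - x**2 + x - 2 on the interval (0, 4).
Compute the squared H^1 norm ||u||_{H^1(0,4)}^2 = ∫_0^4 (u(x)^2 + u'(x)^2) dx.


||u||_{H^1}^2 = 136029596/315

The H^1 norm (squared) on an interval (0, L) is
  ||u||_{H^1}^2 = ∫_0^L u(x)^2 dx + ∫_0^L u'(x)^2 dx.
Compute u'(x) = -8*x**3 - 6*x**2 - 2*x + 1.
Then u(x)^2 = 4*x**8 + 8*x**7 + 8*x**6 + 5*x**4 + 6*x**3 + 5*x**2 - 4*x + 4 and u'(x)^2 = 64*x**6 + 96*x**5 + 68*x**4 + 8*x**3 - 8*x**2 - 4*x + 1.
Integrate each monomial from 0 to 4 using ∫_0^4 c·x^n dx = c·4^(n+1)/(n+1):
  ∫_0^4 u(x)^2 dx = ∫_0^4 (4*x^8 + 8*x^7 + 8*x^6 + 5*x^4 + 6*x^3 + 5*x^2 - 4*x + 4) dx. Term by term:
    ∫_0^4 4*x^8 dx = 1048576/9;  ∫_0^4 8*x^7 dx = 65536;  ∫_0^4 8*x^6 dx = 131072/7;
    ∫_0^4 5*x^4 dx = 1024;  ∫_0^4 6*x^3 dx = 384;  ∫_0^4 5*x^2 dx = 320/3;
    ∫_0^4 -4*x dx = -32;  ∫_0^4 4 dx = 16.
  Sum: 1048576/9 + 65536 + 131072/7 + 1024 + 384 + 320/3 − 32 + 16 = 12742864/63.
  ∫_0^4 u'(x)^2 dx = ∫_0^4 (64*x^6 + 96*x^5 + 68*x^4 + 8*x^3 - 8*x^2 - 4*x + 1) dx. Term by term:
    ∫_0^4 64*x^6 dx = 1048576/7;  ∫_0^4 96*x^5 dx = 65536;  ∫_0^4 68*x^4 dx = 69632/5;
    ∫_0^4 8*x^3 dx = 512;  ∫_0^4 -8*x^2 dx = -512/3;  ∫_0^4 -4*x dx = -32;
    ∫_0^4 1 dx = 4.
  Sum: 1048576/7 + 65536 + 69632/5 + 512 − 512/3 − 32 + 4 = 24105092/105.
Adding: ||u||_{H^1}^2 = 12742864/63 + 24105092/105 = 136029596/315.


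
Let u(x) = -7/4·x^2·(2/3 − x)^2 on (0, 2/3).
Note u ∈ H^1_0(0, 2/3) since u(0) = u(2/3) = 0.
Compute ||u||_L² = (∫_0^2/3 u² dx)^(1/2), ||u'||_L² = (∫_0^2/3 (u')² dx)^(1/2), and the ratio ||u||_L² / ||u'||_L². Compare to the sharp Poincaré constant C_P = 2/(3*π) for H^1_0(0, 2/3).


||u||_L² / ||u'||_L² = sqrt(3)/9 < C_P = 2/(3*π).

u(x) = -7/4·x^2·(2/3 − x)^2, so u'(x) = 7*x*(-9*x^2 + 9*x - 2)/9.
u(x) = -7/4·x^2·(2/3 − x)^2 vanishes at x = 0 and x = 2/3, so u ∈ H^1_0(0, 2/3). Differentiate via the product rule and integrate the resulting polynomials term by term.
  ∫_0^2/3 u² dx = ∫_0^2/3 (49*x^8/16 - 49*x^7/6 + 49*x^6/6 - 98*x^5/27 + 49*x^4/81) dx. Term by term:
    ∫_0^2/3 49*x^8/16 dx = 1568/177147;  ∫_0^2/3 -49*x^7/6 dx = -784/19683;  ∫_0^2/3 49*x^6/6 dx = 448/6561;
    ∫_0^2/3 -98*x^5/27 dx = -3136/59049;  ∫_0^2/3 49*x^4/81 dx = 1568/98415.
  Sum: 1568/177147 − 784/19683 + 448/6561 − 3136/59049 + 1568/98415 = 112/885735.
  ∫_0^2/3 (u')² dx = ∫_0^2/3 (49*x^6 - 98*x^5 + 637*x^4/9 - 196*x^3/9 + 196*x^2/81) dx. Term by term:
    ∫_0^2/3 49*x^6 dx = 896/2187;  ∫_0^2/3 -98*x^5 dx = -3136/2187;  ∫_0^2/3 637*x^4/9 dx = 20384/10935;
    ∫_0^2/3 -196*x^3/9 dx = -784/729;  ∫_0^2/3 196*x^2/81 dx = 1568/6561.
  Sum: 896/2187 − 3136/2187 + 20384/10935 − 784/729 + 1568/6561 = 112/32805.
∫_0^2/3 u² dx = 112/885735, so ||u||_L² = 4*sqrt(105)/3645.
∫_0^2/3 (u')² dx = 112/32805, so ||u'||_L² = 4*sqrt(35)/405.
Ratio ||u||_L² / ||u'||_L² = sqrt(3)/9.
Sharp Poincaré constant on H^1_0(0, 2/3) is C_P = L/π = 2/(3*π), achieved by sin(3*π/2·x).
A polynomial bump cannot attain the sharp Poincaré constant (only the first sine eigenfunction does), so the ratio is strictly less than C_P, consistent with ||u||_L² ≤ C_P ||u'||_L².
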